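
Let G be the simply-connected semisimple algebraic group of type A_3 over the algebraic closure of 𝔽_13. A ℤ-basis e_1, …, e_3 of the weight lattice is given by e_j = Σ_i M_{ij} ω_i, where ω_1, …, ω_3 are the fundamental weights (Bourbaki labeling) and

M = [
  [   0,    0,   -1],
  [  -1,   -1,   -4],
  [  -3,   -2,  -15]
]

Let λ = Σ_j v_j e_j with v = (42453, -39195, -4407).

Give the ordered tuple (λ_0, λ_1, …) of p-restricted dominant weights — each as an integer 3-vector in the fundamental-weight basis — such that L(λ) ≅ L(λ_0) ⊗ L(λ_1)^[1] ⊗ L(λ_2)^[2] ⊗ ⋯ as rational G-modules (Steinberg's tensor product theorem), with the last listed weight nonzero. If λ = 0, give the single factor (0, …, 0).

In the fundamental-weight basis, λ has coordinates c = M·v (v = (42453, -39195, -4407)):
  c_1 = 0·42453 + (0)·(-39195) + (-1)·(-4407) = 4407
  c_2 = (-1)·(42453) + (-1)·(-39195) + (-4)·(-4407) = 14370
  c_3 = (-3)·(42453) + (-2)·(-39195) + (-15)·(-4407) = 17136
Writing each c_i in base p = 13:
  c_1 = 4407 = 0·13^0 + 1·13^1 + 0·13^2 + 2·13^3
  c_2 = 14370 = 5·13^0 + 0·13^1 + 7·13^2 + 6·13^3
  c_3 = 17136 = 2·13^0 + 5·13^1 + 10·13^2 + 7·13^3
λ_0 = (0, 5, 2)
λ_1 = (1, 0, 5)
λ_2 = (0, 7, 10)
λ_3 = (2, 6, 7)

((0, 5, 2), (1, 0, 5), (0, 7, 10), (2, 6, 7))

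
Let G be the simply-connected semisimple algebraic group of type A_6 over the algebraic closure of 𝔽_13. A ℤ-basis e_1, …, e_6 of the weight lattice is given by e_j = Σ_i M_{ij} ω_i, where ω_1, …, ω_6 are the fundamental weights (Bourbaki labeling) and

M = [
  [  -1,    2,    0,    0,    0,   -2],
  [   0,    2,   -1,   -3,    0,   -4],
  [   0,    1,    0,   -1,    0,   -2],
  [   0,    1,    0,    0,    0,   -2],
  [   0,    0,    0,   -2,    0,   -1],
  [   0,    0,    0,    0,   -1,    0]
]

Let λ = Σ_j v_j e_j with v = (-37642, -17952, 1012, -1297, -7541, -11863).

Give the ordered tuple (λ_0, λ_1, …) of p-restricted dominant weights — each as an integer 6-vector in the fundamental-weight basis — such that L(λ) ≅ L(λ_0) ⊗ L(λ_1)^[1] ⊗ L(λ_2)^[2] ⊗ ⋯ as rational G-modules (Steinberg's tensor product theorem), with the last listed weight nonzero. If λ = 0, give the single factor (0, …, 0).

In the fundamental-weight basis, λ has coordinates c = M·v (v = (-37642, -17952, 1012, -1297, -7541, -11863)):
  c_1 = (-1)·(-37642) + (2)·(-17952) + (0)·(1012) + (0)·(-1297) + (0)·(-7541) + (-2)·(-11863) = 25464
  c_2 = (0)·(-37642) + (2)·(-17952) + (-1)·(1012) + (-3)·(-1297) + (0)·(-7541) + (-4)·(-11863) = 14427
  c_3 = (0)·(-37642) + (1)·(-17952) + (0)·(1012) + (-1)·(-1297) + (0)·(-7541) + (-2)·(-11863) = 7071
  c_4 = (0)·(-37642) + (1)·(-17952) + (0)·(1012) + (0)·(-1297) + (0)·(-7541) + (-2)·(-11863) = 5774
  c_5 = (0)·(-37642) + (0)·(-17952) + (0)·(1012) + (-2)·(-1297) + (0)·(-7541) + (-1)·(-11863) = 14457
  c_6 = (0)·(-37642) + (0)·(-17952) + (0)·(1012) + (0)·(-1297) + (-1)·(-7541) + (0)·(-11863) = 7541
Writing each c_i in base p = 13:
  c_1 = 25464 = 10·13^0 + 8·13^1 + 7·13^2 + 11·13^3
  c_2 = 14427 = 10·13^0 + 4·13^1 + 7·13^2 + 6·13^3
  c_3 = 7071 = 12·13^0 + 10·13^1 + 2·13^2 + 3·13^3
  c_4 = 5774 = 2·13^0 + 2·13^1 + 8·13^2 + 2·13^3
  c_5 = 14457 = 1·13^0 + 7·13^1 + 7·13^2 + 6·13^3
  c_6 = 7541 = 1·13^0 + 8·13^1 + 5·13^2 + 3·13^3
λ_0 = (10, 10, 12, 2, 1, 1)
λ_1 = (8, 4, 10, 2, 7, 8)
λ_2 = (7, 7, 2, 8, 7, 5)
λ_3 = (11, 6, 3, 2, 6, 3)

((10, 10, 12, 2, 1, 1), (8, 4, 10, 2, 7, 8), (7, 7, 2, 8, 7, 5), (11, 6, 3, 2, 6, 3))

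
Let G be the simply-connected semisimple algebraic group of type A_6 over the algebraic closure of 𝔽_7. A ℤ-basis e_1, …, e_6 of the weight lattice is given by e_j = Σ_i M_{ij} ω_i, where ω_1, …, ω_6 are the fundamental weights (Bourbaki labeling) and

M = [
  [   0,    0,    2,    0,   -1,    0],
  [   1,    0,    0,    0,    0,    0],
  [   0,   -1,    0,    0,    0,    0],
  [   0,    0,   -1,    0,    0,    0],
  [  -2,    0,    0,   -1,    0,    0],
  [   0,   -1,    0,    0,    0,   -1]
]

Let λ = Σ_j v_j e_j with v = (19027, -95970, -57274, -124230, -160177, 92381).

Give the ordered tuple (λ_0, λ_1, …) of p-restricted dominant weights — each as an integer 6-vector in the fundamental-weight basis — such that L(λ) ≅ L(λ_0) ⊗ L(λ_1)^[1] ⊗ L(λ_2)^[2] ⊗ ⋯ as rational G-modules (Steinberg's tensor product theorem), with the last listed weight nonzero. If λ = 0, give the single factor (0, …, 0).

((3, 1, 0, 0, 6, 5), (1, 2, 4, 6, 4, 1), (0, 3, 5, 6, 1, 3), (0, 6, 6, 5, 6, 3), (5, 0, 4, 2, 0, 1), (2, 1, 5, 3, 5, 0))

In the fundamental-weight basis, λ has coordinates c = M·v (v = (19027, -95970, -57274, -124230, -160177, 92381)):
  c_1 = (0)·(19027) + (0)·(-95970) + (2)·(-57274) + (0)·(-124230) + (-1)·(-160177) + (0)·(92381) = 45629
  c_2 = (1)·(19027) + (0)·(-95970) + (0)·(-57274) + (0)·(-124230) + (0)·(-160177) + (0)·(92381) = 19027
  c_3 = (0)·(19027) + (-1)·(-95970) + (0)·(-57274) + (0)·(-124230) + (0)·(-160177) + (0)·(92381) = 95970
  c_4 = (0)·(19027) + (0)·(-95970) + (-1)·(-57274) + (0)·(-124230) + (0)·(-160177) + (0)·(92381) = 57274
  c_5 = (-2)·(19027) + (0)·(-95970) + (0)·(-57274) + (-1)·(-124230) + (0)·(-160177) + (0)·(92381) = 86176
  c_6 = (0)·(19027) + (-1)·(-95970) + (0)·(-57274) + (0)·(-124230) + (0)·(-160177) + (-1)·(92381) = 3589
p = 7; digits c_i = Σ_j d_{ij}·7^j, 0 ≤ d_{ij} < 7:
  c_1 = 45629 = 3·7^0 + 1·7^1 + 0·7^2 + 0·7^3 + 5·7^4 + 2·7^5
  c_2 = 19027 = 1·7^0 + 2·7^1 + 3·7^2 + 6·7^3 + 0·7^4 + 1·7^5
  c_3 = 95970 = 0·7^0 + 4·7^1 + 5·7^2 + 6·7^3 + 4·7^4 + 5·7^5
  c_4 = 57274 = 0·7^0 + 6·7^1 + 6·7^2 + 5·7^3 + 2·7^4 + 3·7^5
  c_5 = 86176 = 6·7^0 + 4·7^1 + 1·7^2 + 6·7^3 + 0·7^4 + 5·7^5
  c_6 = 3589 = 5·7^0 + 1·7^1 + 3·7^2 + 3·7^3 + 1·7^4
Factor λ_0 = (3, 1, 0, 0, 6, 5)
Factor λ_1 = (1, 2, 4, 6, 4, 1)
Factor λ_2 = (0, 3, 5, 6, 1, 3)
Factor λ_3 = (0, 6, 6, 5, 6, 3)
Factor λ_4 = (5, 0, 4, 2, 0, 1)
Factor λ_5 = (2, 1, 5, 3, 5, 0)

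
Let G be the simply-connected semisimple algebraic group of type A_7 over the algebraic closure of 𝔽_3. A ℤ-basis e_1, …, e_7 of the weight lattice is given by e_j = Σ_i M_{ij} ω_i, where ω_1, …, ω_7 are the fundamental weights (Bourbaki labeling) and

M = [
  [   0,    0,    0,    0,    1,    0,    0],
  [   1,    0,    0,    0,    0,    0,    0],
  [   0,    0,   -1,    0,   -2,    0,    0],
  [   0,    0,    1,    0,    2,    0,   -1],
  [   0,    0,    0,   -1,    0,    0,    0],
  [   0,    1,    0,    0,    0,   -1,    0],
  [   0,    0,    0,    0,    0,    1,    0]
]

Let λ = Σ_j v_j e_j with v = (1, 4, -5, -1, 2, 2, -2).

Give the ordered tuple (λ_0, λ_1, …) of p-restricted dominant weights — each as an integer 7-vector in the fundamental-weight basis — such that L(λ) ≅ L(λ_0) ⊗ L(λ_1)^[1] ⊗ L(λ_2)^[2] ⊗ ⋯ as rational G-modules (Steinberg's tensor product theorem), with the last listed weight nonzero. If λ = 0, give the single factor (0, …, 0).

((2, 1, 1, 1, 1, 2, 2),)

Converting to the ω-basis (c_i = row i of M dotted with v = (1, 4, -5, -1, 2, 2, -2)):
  c_1 = 0*1 + 0*4 + 0*-5 + 0*-1 + 1*2 + 0*2 + 0*-2 = 2
  c_2 = 1*1 + 0*4 + 0*-5 + 0*-1 + 0*2 + 0*2 + 0*-2 = 1
  c_3 = 0*1 + 0*4 + -1*-5 + 0*-1 + -2*2 + 0*2 + 0*-2 = 1
  c_4 = 0*1 + 0*4 + 1*-5 + 0*-1 + 2*2 + 0*2 + -1*-2 = 1
  c_5 = 0*1 + 0*4 + 0*-5 + -1*-1 + 0*2 + 0*2 + 0*-2 = 1
  c_6 = 0*1 + 1*4 + 0*-5 + 0*-1 + 0*2 + -1*2 + 0*-2 = 2
  c_7 = 0*1 + 0*4 + 0*-5 + 0*-1 + 0*2 + 1*2 + 0*-2 = 2
Base-3 expansion of each c_i:
  c_1 = 2 = 2·3^0
  c_2 = 1 = 1·3^0
  c_3 = 1 = 1·3^0
  c_4 = 1 = 1·3^0
  c_5 = 1 = 1·3^0
  c_6 = 2 = 2·3^0
  c_7 = 2 = 2·3^0
Factor λ_0 = (2, 1, 1, 1, 1, 2, 2)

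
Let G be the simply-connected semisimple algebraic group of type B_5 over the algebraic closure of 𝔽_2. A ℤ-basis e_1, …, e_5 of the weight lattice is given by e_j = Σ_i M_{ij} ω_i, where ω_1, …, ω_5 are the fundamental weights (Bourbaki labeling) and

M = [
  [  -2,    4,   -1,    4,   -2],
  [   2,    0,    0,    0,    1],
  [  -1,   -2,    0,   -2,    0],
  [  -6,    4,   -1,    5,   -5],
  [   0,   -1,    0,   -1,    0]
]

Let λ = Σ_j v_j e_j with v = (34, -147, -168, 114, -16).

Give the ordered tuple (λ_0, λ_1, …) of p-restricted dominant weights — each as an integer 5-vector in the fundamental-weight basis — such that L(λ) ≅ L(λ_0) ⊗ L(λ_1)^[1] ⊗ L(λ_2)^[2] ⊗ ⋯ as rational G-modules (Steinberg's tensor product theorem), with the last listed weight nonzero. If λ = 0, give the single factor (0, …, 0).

((0, 0, 0, 0, 1), (0, 0, 0, 1, 0), (0, 1, 0, 0, 0), (0, 0, 0, 1, 0), (0, 1, 0, 1, 0), (0, 1, 1, 0, 1))

Change of basis e → ω: c = M·v where v = (34, -147, -168, 114, -16):
  c_1 = (-2)·(34) + (4)·(-147) + (-1)·(-168) + (4)·(114) + (-2)·(-16) = 0
  c_2 = (2)·(34) + (0)·(-147) + (0)·(-168) + (0)·(114) + (1)·(-16) = 52
  c_3 = (-1)·(34) + (-2)·(-147) + (0)·(-168) + (-2)·(114) + (0)·(-16) = 32
  c_4 = (-6)·(34) + (4)·(-147) + (-1)·(-168) + (5)·(114) + (-5)·(-16) = 26
  c_5 = (0)·(34) + (-1)·(-147) + (0)·(-168) + (-1)·(114) + (0)·(-16) = 33
Base-2 expansion of each c_i:
  c_1 = 0
  c_2 = 52 = 0·2^0 + 0·2^1 + 1·2^2 + 0·2^3 + 1·2^4 + 1·2^5
  c_3 = 32 = 0·2^0 + 0·2^1 + 0·2^2 + 0·2^3 + 0·2^4 + 1·2^5
  c_4 = 26 = 0·2^0 + 1·2^1 + 0·2^2 + 1·2^3 + 1·2^4
  c_5 = 33 = 1·2^0 + 0·2^1 + 0·2^2 + 0·2^3 + 0·2^4 + 1·2^5
p-restricted factor λ_0 = (0, 0, 0, 0, 1)
p-restricted factor λ_1 = (0, 0, 0, 1, 0)
p-restricted factor λ_2 = (0, 1, 0, 0, 0)
p-restricted factor λ_3 = (0, 0, 0, 1, 0)
p-restricted factor λ_4 = (0, 1, 0, 1, 0)
p-restricted factor λ_5 = (0, 1, 1, 0, 1)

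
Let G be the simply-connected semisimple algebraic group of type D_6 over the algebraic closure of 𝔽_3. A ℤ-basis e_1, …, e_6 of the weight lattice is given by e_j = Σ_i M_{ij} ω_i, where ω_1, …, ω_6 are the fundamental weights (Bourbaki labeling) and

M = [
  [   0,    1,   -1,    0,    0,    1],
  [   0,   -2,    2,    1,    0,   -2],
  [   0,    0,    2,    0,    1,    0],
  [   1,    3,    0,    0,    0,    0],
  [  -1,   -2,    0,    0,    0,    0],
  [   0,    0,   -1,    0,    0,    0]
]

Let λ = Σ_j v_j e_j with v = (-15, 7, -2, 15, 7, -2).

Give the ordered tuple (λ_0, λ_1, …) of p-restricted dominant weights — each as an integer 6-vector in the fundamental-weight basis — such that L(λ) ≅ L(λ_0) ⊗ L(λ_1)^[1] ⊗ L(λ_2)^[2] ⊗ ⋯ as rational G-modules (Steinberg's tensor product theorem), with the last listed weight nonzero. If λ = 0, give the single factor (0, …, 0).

In the fundamental-weight basis, λ has coordinates c = M·v (v = (-15, 7, -2, 15, 7, -2)):
  c_1 = 0*-15 + 1*7 + -1*-2 + 0*15 + 0*7 + 1*-2 = 7
  c_2 = 0*-15 + -2*7 + 2*-2 + 1*15 + 0*7 + -2*-2 = 1
  c_3 = 0*-15 + 0*7 + 2*-2 + 0*15 + 1*7 + 0*-2 = 3
  c_4 = 1*-15 + 3*7 + 0*-2 + 0*15 + 0*7 + 0*-2 = 6
  c_5 = -1*-15 + -2*7 + 0*-2 + 0*15 + 0*7 + 0*-2 = 1
  c_6 = 0*-15 + 0*7 + -1*-2 + 0*15 + 0*7 + 0*-2 = 2
Writing each c_i in base p = 3:
  c_1 = 7 = 1·3^0 + 2·3^1
  c_2 = 1 = 1·3^0
  c_3 = 3 = 0·3^0 + 1·3^1
  c_4 = 6 = 0·3^0 + 2·3^1
  c_5 = 1 = 1·3^0
  c_6 = 2 = 2·3^0
p-restricted factor λ_0 = (1, 1, 0, 0, 1, 2)
p-restricted factor λ_1 = (2, 0, 1, 2, 0, 0)

((1, 1, 0, 0, 1, 2), (2, 0, 1, 2, 0, 0))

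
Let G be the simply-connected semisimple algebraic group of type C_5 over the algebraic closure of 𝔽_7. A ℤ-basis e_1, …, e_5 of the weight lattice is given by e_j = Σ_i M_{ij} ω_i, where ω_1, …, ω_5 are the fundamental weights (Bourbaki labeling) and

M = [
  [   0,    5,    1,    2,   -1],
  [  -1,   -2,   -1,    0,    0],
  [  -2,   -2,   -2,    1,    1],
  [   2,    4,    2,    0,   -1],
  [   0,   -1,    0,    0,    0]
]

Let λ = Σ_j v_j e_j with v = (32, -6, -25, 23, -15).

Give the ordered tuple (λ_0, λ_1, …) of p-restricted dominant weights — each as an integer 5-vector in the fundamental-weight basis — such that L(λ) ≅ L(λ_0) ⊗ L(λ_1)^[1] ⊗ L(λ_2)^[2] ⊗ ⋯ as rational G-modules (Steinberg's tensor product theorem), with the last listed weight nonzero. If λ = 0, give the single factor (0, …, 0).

Change of basis e → ω: c = M·v where v = (32, -6, -25, 23, -15):
  c_1 = 0·32 + (5)·(-6) + (1)·(-25) + 2·23 + (-1)·(-15) = 6
  c_2 = (-1)·(32) + (-2)·(-6) + (-1)·(-25) + 0·23 + (0)·(-15) = 5
  c_3 = (-2)·(32) + (-2)·(-6) + (-2)·(-25) + 1·23 + (1)·(-15) = 6
  c_4 = 2·32 + (4)·(-6) + (2)·(-25) + 0·23 + (-1)·(-15) = 5
  c_5 = 0·32 + (-1)·(-6) + (0)·(-25) + 0·23 + (0)·(-15) = 6
p = 7; digits c_i = Σ_j d_{ij}·7^j, 0 ≤ d_{ij} < 7:
  c_1 = 6 = 6·7^0
  c_2 = 5 = 5·7^0
  c_3 = 6 = 6·7^0
  c_4 = 5 = 5·7^0
  c_5 = 6 = 6·7^0
λ_0 = (6, 5, 6, 5, 6)

((6, 5, 6, 5, 6),)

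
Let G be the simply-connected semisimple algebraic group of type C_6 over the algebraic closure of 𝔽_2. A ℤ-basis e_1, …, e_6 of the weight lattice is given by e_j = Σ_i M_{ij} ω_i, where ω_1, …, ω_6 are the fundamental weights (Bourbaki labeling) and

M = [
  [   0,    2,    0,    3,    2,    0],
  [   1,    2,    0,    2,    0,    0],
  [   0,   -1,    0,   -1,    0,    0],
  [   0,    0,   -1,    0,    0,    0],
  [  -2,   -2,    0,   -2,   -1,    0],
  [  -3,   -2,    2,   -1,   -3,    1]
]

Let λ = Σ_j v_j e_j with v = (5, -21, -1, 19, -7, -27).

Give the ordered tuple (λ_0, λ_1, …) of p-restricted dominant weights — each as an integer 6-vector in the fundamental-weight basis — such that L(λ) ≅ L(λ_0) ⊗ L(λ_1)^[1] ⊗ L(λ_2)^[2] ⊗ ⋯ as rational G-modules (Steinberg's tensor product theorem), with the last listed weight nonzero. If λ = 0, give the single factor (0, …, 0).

((1, 1, 0, 1, 1, 0), (0, 0, 1, 0, 0, 0))

Converting to the ω-basis (c_i = row i of M dotted with v = (5, -21, -1, 19, -7, -27)):
  c_1 = (0)·(5) + (2)·(-21) + (0)·(-1) + (3)·(19) + (2)·(-7) + (0)·(-27) = 1
  c_2 = (1)·(5) + (2)·(-21) + (0)·(-1) + (2)·(19) + (0)·(-7) + (0)·(-27) = 1
  c_3 = (0)·(5) + (-1)·(-21) + (0)·(-1) + (-1)·(19) + (0)·(-7) + (0)·(-27) = 2
  c_4 = (0)·(5) + (0)·(-21) + (-1)·(-1) + (0)·(19) + (0)·(-7) + (0)·(-27) = 1
  c_5 = (-2)·(5) + (-2)·(-21) + (0)·(-1) + (-2)·(19) + (-1)·(-7) + (0)·(-27) = 1
  c_6 = (-3)·(5) + (-2)·(-21) + (2)·(-1) + (-1)·(19) + (-3)·(-7) + (1)·(-27) = 0
p = 2; digits c_i = Σ_j d_{ij}·2^j, 0 ≤ d_{ij} < 2:
  c_1 = 1 = 1·2^0
  c_2 = 1 = 1·2^0
  c_3 = 2 = 0·2^0 + 1·2^1
  c_4 = 1 = 1·2^0
  c_5 = 1 = 1·2^0
  c_6 = 0
p-restricted factor λ_0 = (1, 1, 0, 1, 1, 0)
p-restricted factor λ_1 = (0, 0, 1, 0, 0, 0)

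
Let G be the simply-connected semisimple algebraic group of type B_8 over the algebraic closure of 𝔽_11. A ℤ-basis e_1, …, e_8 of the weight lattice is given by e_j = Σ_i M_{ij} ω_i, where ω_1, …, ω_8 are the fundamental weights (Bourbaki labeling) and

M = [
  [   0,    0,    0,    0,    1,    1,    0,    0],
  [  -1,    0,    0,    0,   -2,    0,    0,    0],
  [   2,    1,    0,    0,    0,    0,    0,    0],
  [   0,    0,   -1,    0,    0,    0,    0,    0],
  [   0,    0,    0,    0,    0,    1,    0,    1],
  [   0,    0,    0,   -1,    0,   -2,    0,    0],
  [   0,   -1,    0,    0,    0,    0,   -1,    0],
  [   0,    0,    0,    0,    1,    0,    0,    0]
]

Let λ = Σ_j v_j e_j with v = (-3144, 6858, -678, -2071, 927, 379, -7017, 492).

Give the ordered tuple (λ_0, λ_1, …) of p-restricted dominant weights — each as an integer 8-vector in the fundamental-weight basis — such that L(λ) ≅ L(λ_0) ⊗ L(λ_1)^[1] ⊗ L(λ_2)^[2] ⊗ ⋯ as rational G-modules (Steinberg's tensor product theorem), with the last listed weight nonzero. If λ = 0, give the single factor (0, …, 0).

Converting to the ω-basis (c_i = row i of M dotted with v = (-3144, 6858, -678, -2071, 927, 379, -7017, 492)):
  c_1 = (0)·(-3144) + 0·6858 + (0)·(-678) + (0)·(-2071) + 1·927 + 1·379 + (0)·(-7017) + 0·492 = 1306
  c_2 = (-1)·(-3144) + 0·6858 + (0)·(-678) + (0)·(-2071) + (-2)·(927) + 0·379 + (0)·(-7017) + 0·492 = 1290
  c_3 = (2)·(-3144) + 1·6858 + (0)·(-678) + (0)·(-2071) + 0·927 + 0·379 + (0)·(-7017) + 0·492 = 570
  c_4 = (0)·(-3144) + 0·6858 + (-1)·(-678) + (0)·(-2071) + 0·927 + 0·379 + (0)·(-7017) + 0·492 = 678
  c_5 = (0)·(-3144) + 0·6858 + (0)·(-678) + (0)·(-2071) + 0·927 + 1·379 + (0)·(-7017) + 1·492 = 871
  c_6 = (0)·(-3144) + 0·6858 + (0)·(-678) + (-1)·(-2071) + 0·927 + (-2)·(379) + (0)·(-7017) + 0·492 = 1313
  c_7 = (0)·(-3144) + (-1)·(6858) + (0)·(-678) + (0)·(-2071) + 0·927 + 0·379 + (-1)·(-7017) + 0·492 = 159
  c_8 = (0)·(-3144) + 0·6858 + (0)·(-678) + (0)·(-2071) + 1·927 + 0·379 + (0)·(-7017) + 0·492 = 927
Base-11 expansion of each c_i:
  c_1 = 1306 = 8·11^0 + 8·11^1 + 10·11^2
  c_2 = 1290 = 3·11^0 + 7·11^1 + 10·11^2
  c_3 = 570 = 9·11^0 + 7·11^1 + 4·11^2
  c_4 = 678 = 7·11^0 + 6·11^1 + 5·11^2
  c_5 = 871 = 2·11^0 + 2·11^1 + 7·11^2
  c_6 = 1313 = 4·11^0 + 9·11^1 + 10·11^2
  c_7 = 159 = 5·11^0 + 3·11^1 + 1·11^2
  c_8 = 927 = 3·11^0 + 7·11^1 + 7·11^2
λ_0 = (8, 3, 9, 7, 2, 4, 5, 3)
λ_1 = (8, 7, 7, 6, 2, 9, 3, 7)
λ_2 = (10, 10, 4, 5, 7, 10, 1, 7)

((8, 3, 9, 7, 2, 4, 5, 3), (8, 7, 7, 6, 2, 9, 3, 7), (10, 10, 4, 5, 7, 10, 1, 7))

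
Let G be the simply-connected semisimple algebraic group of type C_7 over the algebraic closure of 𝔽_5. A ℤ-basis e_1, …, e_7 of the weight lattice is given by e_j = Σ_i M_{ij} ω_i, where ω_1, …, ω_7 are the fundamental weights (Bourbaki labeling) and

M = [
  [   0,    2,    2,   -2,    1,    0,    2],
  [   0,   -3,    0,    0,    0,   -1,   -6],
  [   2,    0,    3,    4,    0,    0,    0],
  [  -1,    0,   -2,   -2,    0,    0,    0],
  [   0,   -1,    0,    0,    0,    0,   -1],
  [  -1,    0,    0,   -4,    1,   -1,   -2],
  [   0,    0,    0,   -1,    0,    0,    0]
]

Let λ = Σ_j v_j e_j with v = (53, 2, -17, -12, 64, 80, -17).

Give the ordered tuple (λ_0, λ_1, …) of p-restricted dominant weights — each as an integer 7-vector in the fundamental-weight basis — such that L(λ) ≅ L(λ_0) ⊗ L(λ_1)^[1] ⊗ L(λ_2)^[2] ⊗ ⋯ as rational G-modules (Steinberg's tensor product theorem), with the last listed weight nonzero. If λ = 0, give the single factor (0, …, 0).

((4, 1, 2, 0, 0, 3, 2), (4, 3, 1, 1, 3, 2, 2))

Compute c_i = Σ_j M_{ij} v_j with v = (53, 2, -17, -12, 64, 80, -17):
  c_1 = 0*53 + 2*2 + 2*-17 + -2*-12 + 1*64 + 0*80 + 2*-17 = 24
  c_2 = 0*53 + -3*2 + 0*-17 + 0*-12 + 0*64 + -1*80 + -6*-17 = 16
  c_3 = 2*53 + 0*2 + 3*-17 + 4*-12 + 0*64 + 0*80 + 0*-17 = 7
  c_4 = -1*53 + 0*2 + -2*-17 + -2*-12 + 0*64 + 0*80 + 0*-17 = 5
  c_5 = 0*53 + -1*2 + 0*-17 + 0*-12 + 0*64 + 0*80 + -1*-17 = 15
  c_6 = -1*53 + 0*2 + 0*-17 + -4*-12 + 1*64 + -1*80 + -2*-17 = 13
  c_7 = 0*53 + 0*2 + 0*-17 + -1*-12 + 0*64 + 0*80 + 0*-17 = 12
p = 5; digits c_i = Σ_j d_{ij}·5^j, 0 ≤ d_{ij} < 5:
  c_1 = 24 = 4·5^0 + 4·5^1
  c_2 = 16 = 1·5^0 + 3·5^1
  c_3 = 7 = 2·5^0 + 1·5^1
  c_4 = 5 = 0·5^0 + 1·5^1
  c_5 = 15 = 0·5^0 + 3·5^1
  c_6 = 13 = 3·5^0 + 2·5^1
  c_7 = 12 = 2·5^0 + 2·5^1
Factor λ_0 = (4, 1, 2, 0, 0, 3, 2)
Factor λ_1 = (4, 3, 1, 1, 3, 2, 2)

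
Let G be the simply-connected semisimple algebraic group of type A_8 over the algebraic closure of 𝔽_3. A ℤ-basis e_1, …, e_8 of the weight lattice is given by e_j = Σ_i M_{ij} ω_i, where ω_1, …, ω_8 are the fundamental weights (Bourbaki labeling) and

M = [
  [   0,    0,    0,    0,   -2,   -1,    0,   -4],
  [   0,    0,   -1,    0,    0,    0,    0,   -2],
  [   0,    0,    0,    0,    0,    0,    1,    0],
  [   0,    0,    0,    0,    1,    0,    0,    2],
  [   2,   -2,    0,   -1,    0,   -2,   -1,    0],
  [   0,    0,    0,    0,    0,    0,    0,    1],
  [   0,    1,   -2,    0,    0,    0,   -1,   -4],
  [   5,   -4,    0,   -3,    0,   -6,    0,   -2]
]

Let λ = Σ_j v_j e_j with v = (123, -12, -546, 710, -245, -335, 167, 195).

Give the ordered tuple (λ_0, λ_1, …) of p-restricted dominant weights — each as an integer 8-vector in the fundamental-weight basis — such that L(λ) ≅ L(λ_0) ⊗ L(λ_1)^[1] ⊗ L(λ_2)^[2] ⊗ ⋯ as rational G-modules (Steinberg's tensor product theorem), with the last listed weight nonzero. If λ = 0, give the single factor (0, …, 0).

ω-coordinates c = M·v, v = (123, -12, -546, 710, -245, -335, 167, 195):
  c_1 = 0·123 + (0)·(-12) + (0)·(-546) + 0·710 + (-2)·(-245) + (-1)·(-335) + 0·167 + (-4)·(195) = 45
  c_2 = 0·123 + (0)·(-12) + (-1)·(-546) + 0·710 + (0)·(-245) + (0)·(-335) + 0·167 + (-2)·(195) = 156
  c_3 = 0·123 + (0)·(-12) + (0)·(-546) + 0·710 + (0)·(-245) + (0)·(-335) + 1·167 + 0·195 = 167
  c_4 = 0·123 + (0)·(-12) + (0)·(-546) + 0·710 + (1)·(-245) + (0)·(-335) + 0·167 + 2·195 = 145
  c_5 = 2·123 + (-2)·(-12) + (0)·(-546) + (-1)·(710) + (0)·(-245) + (-2)·(-335) + (-1)·(167) + 0·195 = 63
  c_6 = 0·123 + (0)·(-12) + (0)·(-546) + 0·710 + (0)·(-245) + (0)·(-335) + 0·167 + 1·195 = 195
  c_7 = 0·123 + (1)·(-12) + (-2)·(-546) + 0·710 + (0)·(-245) + (0)·(-335) + (-1)·(167) + (-4)·(195) = 133
  c_8 = 5·123 + (-4)·(-12) + (0)·(-546) + (-3)·(710) + (0)·(-245) + (-6)·(-335) + 0·167 + (-2)·(195) = 153
Expand coordinatewise in base 3:
  c_1 = 45 = 0·3^0 + 0·3^1 + 2·3^2 + 1·3^3
  c_2 = 156 = 0·3^0 + 1·3^1 + 2·3^2 + 2·3^3 + 1·3^4
  c_3 = 167 = 2·3^0 + 1·3^1 + 0·3^2 + 0·3^3 + 2·3^4
  c_4 = 145 = 1·3^0 + 0·3^1 + 1·3^2 + 2·3^3 + 1·3^4
  c_5 = 63 = 0·3^0 + 0·3^1 + 1·3^2 + 2·3^3
  c_6 = 195 = 0·3^0 + 2·3^1 + 0·3^2 + 1·3^3 + 2·3^4
  c_7 = 133 = 1·3^0 + 2·3^1 + 2·3^2 + 1·3^3 + 1·3^4
  c_8 = 153 = 0·3^0 + 0·3^1 + 2·3^2 + 2·3^3 + 1·3^4
p-restricted factor λ_0 = (0, 0, 2, 1, 0, 0, 1, 0)
p-restricted factor λ_1 = (0, 1, 1, 0, 0, 2, 2, 0)
p-restricted factor λ_2 = (2, 2, 0, 1, 1, 0, 2, 2)
p-restricted factor λ_3 = (1, 2, 0, 2, 2, 1, 1, 2)
p-restricted factor λ_4 = (0, 1, 2, 1, 0, 2, 1, 1)

((0, 0, 2, 1, 0, 0, 1, 0), (0, 1, 1, 0, 0, 2, 2, 0), (2, 2, 0, 1, 1, 0, 2, 2), (1, 2, 0, 2, 2, 1, 1, 2), (0, 1, 2, 1, 0, 2, 1, 1))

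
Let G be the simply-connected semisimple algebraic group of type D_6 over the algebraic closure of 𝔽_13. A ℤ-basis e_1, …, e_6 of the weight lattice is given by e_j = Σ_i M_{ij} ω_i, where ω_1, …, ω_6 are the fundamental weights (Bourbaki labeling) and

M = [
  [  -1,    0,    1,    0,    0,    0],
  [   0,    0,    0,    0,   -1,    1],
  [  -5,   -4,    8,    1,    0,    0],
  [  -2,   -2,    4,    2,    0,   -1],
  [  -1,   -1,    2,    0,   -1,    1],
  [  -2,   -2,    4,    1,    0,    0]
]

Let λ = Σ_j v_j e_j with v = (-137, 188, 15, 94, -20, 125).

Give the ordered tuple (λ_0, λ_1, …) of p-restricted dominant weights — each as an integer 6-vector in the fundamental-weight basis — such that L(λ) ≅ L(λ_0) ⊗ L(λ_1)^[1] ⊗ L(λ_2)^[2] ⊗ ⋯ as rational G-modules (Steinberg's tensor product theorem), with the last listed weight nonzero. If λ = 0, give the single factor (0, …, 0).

((9, 2, 4, 8, 7, 0), (11, 11, 11, 1, 9, 4))

Change of basis e → ω: c = M·v where v = (-137, 188, 15, 94, -20, 125):
  c_1 = -1*-137 + 0*188 + 1*15 + 0*94 + 0*-20 + 0*125 = 152
  c_2 = 0*-137 + 0*188 + 0*15 + 0*94 + -1*-20 + 1*125 = 145
  c_3 = -5*-137 + -4*188 + 8*15 + 1*94 + 0*-20 + 0*125 = 147
  c_4 = -2*-137 + -2*188 + 4*15 + 2*94 + 0*-20 + -1*125 = 21
  c_5 = -1*-137 + -1*188 + 2*15 + 0*94 + -1*-20 + 1*125 = 124
  c_6 = -2*-137 + -2*188 + 4*15 + 1*94 + 0*-20 + 0*125 = 52
Base-13 expansion of each c_i:
  c_1 = 152 = 9·13^0 + 11·13^1
  c_2 = 145 = 2·13^0 + 11·13^1
  c_3 = 147 = 4·13^0 + 11·13^1
  c_4 = 21 = 8·13^0 + 1·13^1
  c_5 = 124 = 7·13^0 + 9·13^1
  c_6 = 52 = 0·13^0 + 4·13^1
λ_0 = (9, 2, 4, 8, 7, 0)
λ_1 = (11, 11, 11, 1, 9, 4)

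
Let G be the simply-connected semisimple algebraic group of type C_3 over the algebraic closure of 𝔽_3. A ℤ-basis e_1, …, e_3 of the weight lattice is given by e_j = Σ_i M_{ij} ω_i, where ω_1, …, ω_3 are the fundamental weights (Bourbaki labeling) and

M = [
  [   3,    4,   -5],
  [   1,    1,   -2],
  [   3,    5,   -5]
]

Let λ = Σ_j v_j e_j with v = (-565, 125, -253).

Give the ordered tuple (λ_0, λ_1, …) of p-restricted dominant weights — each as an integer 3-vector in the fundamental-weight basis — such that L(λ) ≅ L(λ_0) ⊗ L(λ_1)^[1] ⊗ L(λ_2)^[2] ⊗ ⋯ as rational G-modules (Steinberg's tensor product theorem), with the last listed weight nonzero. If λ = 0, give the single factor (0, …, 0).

Change of basis e → ω: c = M·v where v = (-565, 125, -253):
  c_1 = (3)·(-565) + 4·125 + (-5)·(-253) = 70
  c_2 = (1)·(-565) + 1·125 + (-2)·(-253) = 66
  c_3 = (3)·(-565) + 5·125 + (-5)·(-253) = 195
Writing each c_i in base p = 3:
  c_1 = 70 = 1·3^0 + 2·3^1 + 1·3^2 + 2·3^3
  c_2 = 66 = 0·3^0 + 1·3^1 + 1·3^2 + 2·3^3
  c_3 = 195 = 0·3^0 + 2·3^1 + 0·3^2 + 1·3^3 + 2·3^4
λ_0 = (1, 0, 0)
λ_1 = (2, 1, 2)
λ_2 = (1, 1, 0)
λ_3 = (2, 2, 1)
λ_4 = (0, 0, 2)

((1, 0, 0), (2, 1, 2), (1, 1, 0), (2, 2, 1), (0, 0, 2))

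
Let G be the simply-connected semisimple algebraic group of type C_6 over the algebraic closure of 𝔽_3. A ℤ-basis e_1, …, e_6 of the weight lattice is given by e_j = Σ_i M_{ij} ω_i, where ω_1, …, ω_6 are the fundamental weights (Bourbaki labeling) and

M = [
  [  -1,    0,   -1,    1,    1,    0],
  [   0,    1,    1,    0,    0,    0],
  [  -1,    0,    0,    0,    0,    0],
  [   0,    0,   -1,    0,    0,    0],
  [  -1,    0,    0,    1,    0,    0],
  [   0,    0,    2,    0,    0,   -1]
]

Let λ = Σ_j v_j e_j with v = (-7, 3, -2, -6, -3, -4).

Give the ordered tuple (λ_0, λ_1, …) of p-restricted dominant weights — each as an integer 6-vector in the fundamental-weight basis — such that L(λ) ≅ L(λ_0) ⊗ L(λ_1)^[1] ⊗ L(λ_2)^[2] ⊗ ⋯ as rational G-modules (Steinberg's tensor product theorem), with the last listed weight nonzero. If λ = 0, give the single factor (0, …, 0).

((0, 1, 1, 2, 1, 0), (0, 0, 2, 0, 0, 0))

In the fundamental-weight basis, λ has coordinates c = M·v (v = (-7, 3, -2, -6, -3, -4)):
  c_1 = (-1)·(-7) + (0)·(3) + (-1)·(-2) + (1)·(-6) + (1)·(-3) + (0)·(-4) = 0
  c_2 = (0)·(-7) + (1)·(3) + (1)·(-2) + (0)·(-6) + (0)·(-3) + (0)·(-4) = 1
  c_3 = (-1)·(-7) + (0)·(3) + (0)·(-2) + (0)·(-6) + (0)·(-3) + (0)·(-4) = 7
  c_4 = (0)·(-7) + (0)·(3) + (-1)·(-2) + (0)·(-6) + (0)·(-3) + (0)·(-4) = 2
  c_5 = (-1)·(-7) + (0)·(3) + (0)·(-2) + (1)·(-6) + (0)·(-3) + (0)·(-4) = 1
  c_6 = (0)·(-7) + (0)·(3) + (2)·(-2) + (0)·(-6) + (0)·(-3) + (-1)·(-4) = 0
Base-3 expansion of each c_i:
  c_1 = 0
  c_2 = 1 = 1·3^0
  c_3 = 7 = 1·3^0 + 2·3^1
  c_4 = 2 = 2·3^0
  c_5 = 1 = 1·3^0
  c_6 = 0
Factor λ_0 = (0, 1, 1, 2, 1, 0)
Factor λ_1 = (0, 0, 2, 0, 0, 0)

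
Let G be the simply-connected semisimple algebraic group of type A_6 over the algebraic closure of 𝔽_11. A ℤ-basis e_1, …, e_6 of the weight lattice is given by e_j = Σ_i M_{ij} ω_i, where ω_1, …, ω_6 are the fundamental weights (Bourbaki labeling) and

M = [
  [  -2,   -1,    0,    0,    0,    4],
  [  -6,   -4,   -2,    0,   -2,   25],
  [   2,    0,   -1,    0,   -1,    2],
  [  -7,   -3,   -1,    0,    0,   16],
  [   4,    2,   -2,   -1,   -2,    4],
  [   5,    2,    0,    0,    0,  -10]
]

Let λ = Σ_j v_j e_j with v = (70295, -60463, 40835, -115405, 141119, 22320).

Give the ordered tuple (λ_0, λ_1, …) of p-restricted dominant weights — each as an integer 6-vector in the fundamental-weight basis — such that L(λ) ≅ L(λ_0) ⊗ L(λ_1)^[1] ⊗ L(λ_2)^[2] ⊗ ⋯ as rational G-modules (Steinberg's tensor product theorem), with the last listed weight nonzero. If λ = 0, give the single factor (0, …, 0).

Change of basis e → ω: c = M·v where v = (70295, -60463, 40835, -115405, 141119, 22320):
  c_1 = -2*70295 + -1*-60463 + 0*40835 + 0*-115405 + 0*141119 + 4*22320 = 9153
  c_2 = -6*70295 + -4*-60463 + -2*40835 + 0*-115405 + -2*141119 + 25*22320 = 14174
  c_3 = 2*70295 + 0*-60463 + -1*40835 + 0*-115405 + -1*141119 + 2*22320 = 3276
  c_4 = -7*70295 + -3*-60463 + -1*40835 + 0*-115405 + 0*141119 + 16*22320 = 5609
  c_5 = 4*70295 + 2*-60463 + -2*40835 + -1*-115405 + -2*141119 + 4*22320 = 1031
  c_6 = 5*70295 + 2*-60463 + 0*40835 + 0*-115405 + 0*141119 + -10*22320 = 7349
Base-11 expansion of each c_i:
  c_1 = 9153 = 1·11^0 + 7·11^1 + 9·11^2 + 6·11^3
  c_2 = 14174 = 6·11^0 + 1·11^1 + 7·11^2 + 10·11^3
  c_3 = 3276 = 9·11^0 + 0·11^1 + 5·11^2 + 2·11^3
  c_4 = 5609 = 10·11^0 + 3·11^1 + 2·11^2 + 4·11^3
  c_5 = 1031 = 8·11^0 + 5·11^1 + 8·11^2
  c_6 = 7349 = 1·11^0 + 8·11^1 + 5·11^2 + 5·11^3
Factor λ_0 = (1, 6, 9, 10, 8, 1)
Factor λ_1 = (7, 1, 0, 3, 5, 8)
Factor λ_2 = (9, 7, 5, 2, 8, 5)
Factor λ_3 = (6, 10, 2, 4, 0, 5)

((1, 6, 9, 10, 8, 1), (7, 1, 0, 3, 5, 8), (9, 7, 5, 2, 8, 5), (6, 10, 2, 4, 0, 5))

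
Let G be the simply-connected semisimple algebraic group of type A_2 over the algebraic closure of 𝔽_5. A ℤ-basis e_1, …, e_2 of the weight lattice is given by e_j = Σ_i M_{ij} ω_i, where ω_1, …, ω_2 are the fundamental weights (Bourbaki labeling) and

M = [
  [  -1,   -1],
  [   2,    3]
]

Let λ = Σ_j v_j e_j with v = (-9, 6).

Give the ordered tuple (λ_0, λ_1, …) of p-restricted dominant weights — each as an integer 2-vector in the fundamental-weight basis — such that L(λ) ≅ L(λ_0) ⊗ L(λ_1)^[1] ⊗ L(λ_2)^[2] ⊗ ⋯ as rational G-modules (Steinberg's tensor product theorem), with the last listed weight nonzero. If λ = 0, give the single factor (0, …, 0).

((3, 0),)

Converting to the ω-basis (c_i = row i of M dotted with v = (-9, 6)):
  c_1 = -1*-9 + -1*6 = 3
  c_2 = 2*-9 + 3*6 = 0
p = 5; digits c_i = Σ_j d_{ij}·5^j, 0 ≤ d_{ij} < 5:
  c_1 = 3 = 3·5^0
  c_2 = 0
Factor λ_0 = (3, 0)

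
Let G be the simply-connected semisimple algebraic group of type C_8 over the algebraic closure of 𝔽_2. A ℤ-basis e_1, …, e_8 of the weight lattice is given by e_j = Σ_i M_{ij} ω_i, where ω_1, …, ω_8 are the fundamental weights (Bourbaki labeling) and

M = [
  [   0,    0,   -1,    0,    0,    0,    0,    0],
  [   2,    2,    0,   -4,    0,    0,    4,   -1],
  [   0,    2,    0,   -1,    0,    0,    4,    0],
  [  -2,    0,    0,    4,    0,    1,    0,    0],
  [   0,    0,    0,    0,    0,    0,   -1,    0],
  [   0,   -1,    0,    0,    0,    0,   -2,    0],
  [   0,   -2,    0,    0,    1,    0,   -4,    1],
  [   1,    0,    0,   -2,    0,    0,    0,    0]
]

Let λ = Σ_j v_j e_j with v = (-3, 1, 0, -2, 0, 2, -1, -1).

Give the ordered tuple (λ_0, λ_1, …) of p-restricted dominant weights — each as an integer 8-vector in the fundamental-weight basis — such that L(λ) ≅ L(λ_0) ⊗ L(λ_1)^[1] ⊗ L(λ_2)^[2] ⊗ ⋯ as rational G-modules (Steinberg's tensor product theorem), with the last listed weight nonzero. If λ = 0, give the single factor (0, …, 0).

((0, 1, 0, 0, 1, 1, 1, 1),)

Compute c_i = Σ_j M_{ij} v_j with v = (-3, 1, 0, -2, 0, 2, -1, -1):
  c_1 = (0)·(-3) + 0·1 + (-1)·(0) + (0)·(-2) + 0·0 + 0·2 + (0)·(-1) + (0)·(-1) = 0
  c_2 = (2)·(-3) + 2·1 + 0·0 + (-4)·(-2) + 0·0 + 0·2 + (4)·(-1) + (-1)·(-1) = 1
  c_3 = (0)·(-3) + 2·1 + 0·0 + (-1)·(-2) + 0·0 + 0·2 + (4)·(-1) + (0)·(-1) = 0
  c_4 = (-2)·(-3) + 0·1 + 0·0 + (4)·(-2) + 0·0 + 1·2 + (0)·(-1) + (0)·(-1) = 0
  c_5 = (0)·(-3) + 0·1 + 0·0 + (0)·(-2) + 0·0 + 0·2 + (-1)·(-1) + (0)·(-1) = 1
  c_6 = (0)·(-3) + (-1)·(1) + 0·0 + (0)·(-2) + 0·0 + 0·2 + (-2)·(-1) + (0)·(-1) = 1
  c_7 = (0)·(-3) + (-2)·(1) + 0·0 + (0)·(-2) + 1·0 + 0·2 + (-4)·(-1) + (1)·(-1) = 1
  c_8 = (1)·(-3) + 0·1 + 0·0 + (-2)·(-2) + 0·0 + 0·2 + (0)·(-1) + (0)·(-1) = 1
Writing each c_i in base p = 2:
  c_1 = 0
  c_2 = 1 = 1·2^0
  c_3 = 0
  c_4 = 0
  c_5 = 1 = 1·2^0
  c_6 = 1 = 1·2^0
  c_7 = 1 = 1·2^0
  c_8 = 1 = 1·2^0
λ_0 = (0, 1, 0, 0, 1, 1, 1, 1)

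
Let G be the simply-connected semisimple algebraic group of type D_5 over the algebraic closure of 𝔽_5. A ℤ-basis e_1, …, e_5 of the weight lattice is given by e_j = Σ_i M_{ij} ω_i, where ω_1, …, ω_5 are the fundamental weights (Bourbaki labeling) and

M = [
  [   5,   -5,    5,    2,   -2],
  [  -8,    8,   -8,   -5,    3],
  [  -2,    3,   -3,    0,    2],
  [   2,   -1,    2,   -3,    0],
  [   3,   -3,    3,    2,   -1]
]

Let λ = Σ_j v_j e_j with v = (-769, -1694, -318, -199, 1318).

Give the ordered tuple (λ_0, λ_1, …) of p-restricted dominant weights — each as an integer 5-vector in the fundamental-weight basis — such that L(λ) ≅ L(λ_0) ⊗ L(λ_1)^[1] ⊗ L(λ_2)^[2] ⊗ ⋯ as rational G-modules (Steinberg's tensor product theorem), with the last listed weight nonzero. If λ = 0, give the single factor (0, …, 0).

((1, 3, 1, 2, 0), (0, 3, 4, 3, 1), (0, 3, 1, 4, 4))

ω-coordinates c = M·v, v = (-769, -1694, -318, -199, 1318):
  c_1 = (5)·(-769) + (-5)·(-1694) + (5)·(-318) + (2)·(-199) + (-2)·(1318) = 1
  c_2 = (-8)·(-769) + (8)·(-1694) + (-8)·(-318) + (-5)·(-199) + 3·1318 = 93
  c_3 = (-2)·(-769) + (3)·(-1694) + (-3)·(-318) + (0)·(-199) + 2·1318 = 46
  c_4 = (2)·(-769) + (-1)·(-1694) + (2)·(-318) + (-3)·(-199) + 0·1318 = 117
  c_5 = (3)·(-769) + (-3)·(-1694) + (3)·(-318) + (2)·(-199) + (-1)·(1318) = 105
Writing each c_i in base p = 5:
  c_1 = 1 = 1·5^0
  c_2 = 93 = 3·5^0 + 3·5^1 + 3·5^2
  c_3 = 46 = 1·5^0 + 4·5^1 + 1·5^2
  c_4 = 117 = 2·5^0 + 3·5^1 + 4·5^2
  c_5 = 105 = 0·5^0 + 1·5^1 + 4·5^2
Factor λ_0 = (1, 3, 1, 2, 0)
Factor λ_1 = (0, 3, 4, 3, 1)
Factor λ_2 = (0, 3, 1, 4, 4)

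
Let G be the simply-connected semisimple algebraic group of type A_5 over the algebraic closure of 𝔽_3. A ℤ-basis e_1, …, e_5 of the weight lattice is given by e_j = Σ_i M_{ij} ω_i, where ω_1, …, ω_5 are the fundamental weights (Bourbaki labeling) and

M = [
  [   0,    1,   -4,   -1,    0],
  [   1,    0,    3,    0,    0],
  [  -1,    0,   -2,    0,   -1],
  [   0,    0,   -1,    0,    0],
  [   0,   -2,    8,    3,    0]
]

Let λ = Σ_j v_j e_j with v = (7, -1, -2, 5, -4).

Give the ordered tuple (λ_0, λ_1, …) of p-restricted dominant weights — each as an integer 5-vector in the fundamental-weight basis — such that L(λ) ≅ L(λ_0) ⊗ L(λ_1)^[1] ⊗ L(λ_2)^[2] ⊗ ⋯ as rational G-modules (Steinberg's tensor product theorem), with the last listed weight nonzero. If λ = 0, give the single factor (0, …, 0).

In the fundamental-weight basis, λ has coordinates c = M·v (v = (7, -1, -2, 5, -4)):
  c_1 = 0*7 + 1*-1 + -4*-2 + -1*5 + 0*-4 = 2
  c_2 = 1*7 + 0*-1 + 3*-2 + 0*5 + 0*-4 = 1
  c_3 = -1*7 + 0*-1 + -2*-2 + 0*5 + -1*-4 = 1
  c_4 = 0*7 + 0*-1 + -1*-2 + 0*5 + 0*-4 = 2
  c_5 = 0*7 + -2*-1 + 8*-2 + 3*5 + 0*-4 = 1
Writing each c_i in base p = 3:
  c_1 = 2 = 2·3^0
  c_2 = 1 = 1·3^0
  c_3 = 1 = 1·3^0
  c_4 = 2 = 2·3^0
  c_5 = 1 = 1·3^0
p-restricted factor λ_0 = (2, 1, 1, 2, 1)

((2, 1, 1, 2, 1),)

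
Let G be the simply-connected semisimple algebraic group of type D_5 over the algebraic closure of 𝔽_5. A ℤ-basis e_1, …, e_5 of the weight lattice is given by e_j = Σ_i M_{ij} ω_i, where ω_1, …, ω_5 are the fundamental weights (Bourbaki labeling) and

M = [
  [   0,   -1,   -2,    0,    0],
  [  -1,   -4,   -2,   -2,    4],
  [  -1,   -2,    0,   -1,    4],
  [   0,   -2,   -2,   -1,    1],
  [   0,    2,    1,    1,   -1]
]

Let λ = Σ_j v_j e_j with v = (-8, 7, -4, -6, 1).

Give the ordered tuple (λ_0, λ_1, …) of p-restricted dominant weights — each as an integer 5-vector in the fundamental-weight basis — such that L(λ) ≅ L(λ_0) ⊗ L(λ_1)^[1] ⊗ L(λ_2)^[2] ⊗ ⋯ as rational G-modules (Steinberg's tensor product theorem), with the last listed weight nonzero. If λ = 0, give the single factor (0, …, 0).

((1, 4, 4, 1, 3),)

In the fundamental-weight basis, λ has coordinates c = M·v (v = (-8, 7, -4, -6, 1)):
  c_1 = 0*-8 + -1*7 + -2*-4 + 0*-6 + 0*1 = 1
  c_2 = -1*-8 + -4*7 + -2*-4 + -2*-6 + 4*1 = 4
  c_3 = -1*-8 + -2*7 + 0*-4 + -1*-6 + 4*1 = 4
  c_4 = 0*-8 + -2*7 + -2*-4 + -1*-6 + 1*1 = 1
  c_5 = 0*-8 + 2*7 + 1*-4 + 1*-6 + -1*1 = 3
Writing each c_i in base p = 5:
  c_1 = 1 = 1·5^0
  c_2 = 4 = 4·5^0
  c_3 = 4 = 4·5^0
  c_4 = 1 = 1·5^0
  c_5 = 3 = 3·5^0
p-restricted factor λ_0 = (1, 4, 4, 1, 3)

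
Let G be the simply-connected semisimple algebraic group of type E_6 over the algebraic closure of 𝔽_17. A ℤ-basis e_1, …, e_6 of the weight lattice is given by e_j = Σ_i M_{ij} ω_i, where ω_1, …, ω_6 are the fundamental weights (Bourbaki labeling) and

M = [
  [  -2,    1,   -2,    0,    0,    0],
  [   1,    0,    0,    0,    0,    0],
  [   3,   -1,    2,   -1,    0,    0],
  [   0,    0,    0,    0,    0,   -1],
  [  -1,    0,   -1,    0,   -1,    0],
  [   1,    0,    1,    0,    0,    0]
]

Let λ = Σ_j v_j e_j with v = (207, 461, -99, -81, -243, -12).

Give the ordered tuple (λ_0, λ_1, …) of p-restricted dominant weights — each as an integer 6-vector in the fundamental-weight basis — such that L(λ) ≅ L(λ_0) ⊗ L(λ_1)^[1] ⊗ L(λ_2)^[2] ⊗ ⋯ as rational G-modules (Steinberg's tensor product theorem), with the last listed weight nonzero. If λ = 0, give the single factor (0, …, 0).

((7, 3, 9, 12, 16, 6), (14, 12, 2, 0, 7, 6))

In the fundamental-weight basis, λ has coordinates c = M·v (v = (207, 461, -99, -81, -243, -12)):
  c_1 = -2*207 + 1*461 + -2*-99 + 0*-81 + 0*-243 + 0*-12 = 245
  c_2 = 1*207 + 0*461 + 0*-99 + 0*-81 + 0*-243 + 0*-12 = 207
  c_3 = 3*207 + -1*461 + 2*-99 + -1*-81 + 0*-243 + 0*-12 = 43
  c_4 = 0*207 + 0*461 + 0*-99 + 0*-81 + 0*-243 + -1*-12 = 12
  c_5 = -1*207 + 0*461 + -1*-99 + 0*-81 + -1*-243 + 0*-12 = 135
  c_6 = 1*207 + 0*461 + 1*-99 + 0*-81 + 0*-243 + 0*-12 = 108
Expand coordinatewise in base 17:
  c_1 = 245 = 7·17^0 + 14·17^1
  c_2 = 207 = 3·17^0 + 12·17^1
  c_3 = 43 = 9·17^0 + 2·17^1
  c_4 = 12 = 12·17^0
  c_5 = 135 = 16·17^0 + 7·17^1
  c_6 = 108 = 6·17^0 + 6·17^1
λ_0 = (7, 3, 9, 12, 16, 6)
λ_1 = (14, 12, 2, 0, 7, 6)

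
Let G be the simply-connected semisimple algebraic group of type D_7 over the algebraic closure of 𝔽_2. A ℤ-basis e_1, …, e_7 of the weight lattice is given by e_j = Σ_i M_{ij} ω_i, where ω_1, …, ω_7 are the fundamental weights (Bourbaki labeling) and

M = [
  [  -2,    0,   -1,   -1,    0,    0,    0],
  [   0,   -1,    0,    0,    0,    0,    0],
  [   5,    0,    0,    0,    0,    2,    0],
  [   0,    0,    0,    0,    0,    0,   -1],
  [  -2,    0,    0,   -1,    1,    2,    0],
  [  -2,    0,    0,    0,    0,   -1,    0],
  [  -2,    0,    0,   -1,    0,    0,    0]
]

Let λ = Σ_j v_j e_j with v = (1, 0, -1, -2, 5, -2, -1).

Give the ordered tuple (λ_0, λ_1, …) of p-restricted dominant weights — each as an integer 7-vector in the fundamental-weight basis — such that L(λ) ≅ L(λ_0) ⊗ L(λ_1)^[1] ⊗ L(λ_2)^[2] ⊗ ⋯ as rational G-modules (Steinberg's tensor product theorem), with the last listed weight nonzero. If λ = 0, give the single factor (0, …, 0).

Compute c_i = Σ_j M_{ij} v_j with v = (1, 0, -1, -2, 5, -2, -1):
  c_1 = (-2)·(1) + (0)·(0) + (-1)·(-1) + (-1)·(-2) + (0)·(5) + (0)·(-2) + (0)·(-1) = 1
  c_2 = (0)·(1) + (-1)·(0) + (0)·(-1) + (0)·(-2) + (0)·(5) + (0)·(-2) + (0)·(-1) = 0
  c_3 = (5)·(1) + (0)·(0) + (0)·(-1) + (0)·(-2) + (0)·(5) + (2)·(-2) + (0)·(-1) = 1
  c_4 = (0)·(1) + (0)·(0) + (0)·(-1) + (0)·(-2) + (0)·(5) + (0)·(-2) + (-1)·(-1) = 1
  c_5 = (-2)·(1) + (0)·(0) + (0)·(-1) + (-1)·(-2) + (1)·(5) + (2)·(-2) + (0)·(-1) = 1
  c_6 = (-2)·(1) + (0)·(0) + (0)·(-1) + (0)·(-2) + (0)·(5) + (-1)·(-2) + (0)·(-1) = 0
  c_7 = (-2)·(1) + (0)·(0) + (0)·(-1) + (-1)·(-2) + (0)·(5) + (0)·(-2) + (0)·(-1) = 0
Expand coordinatewise in base 2:
  c_1 = 1 = 1·2^0
  c_2 = 0
  c_3 = 1 = 1·2^0
  c_4 = 1 = 1·2^0
  c_5 = 1 = 1·2^0
  c_6 = 0
  c_7 = 0
p-restricted factor λ_0 = (1, 0, 1, 1, 1, 0, 0)

((1, 0, 1, 1, 1, 0, 0),)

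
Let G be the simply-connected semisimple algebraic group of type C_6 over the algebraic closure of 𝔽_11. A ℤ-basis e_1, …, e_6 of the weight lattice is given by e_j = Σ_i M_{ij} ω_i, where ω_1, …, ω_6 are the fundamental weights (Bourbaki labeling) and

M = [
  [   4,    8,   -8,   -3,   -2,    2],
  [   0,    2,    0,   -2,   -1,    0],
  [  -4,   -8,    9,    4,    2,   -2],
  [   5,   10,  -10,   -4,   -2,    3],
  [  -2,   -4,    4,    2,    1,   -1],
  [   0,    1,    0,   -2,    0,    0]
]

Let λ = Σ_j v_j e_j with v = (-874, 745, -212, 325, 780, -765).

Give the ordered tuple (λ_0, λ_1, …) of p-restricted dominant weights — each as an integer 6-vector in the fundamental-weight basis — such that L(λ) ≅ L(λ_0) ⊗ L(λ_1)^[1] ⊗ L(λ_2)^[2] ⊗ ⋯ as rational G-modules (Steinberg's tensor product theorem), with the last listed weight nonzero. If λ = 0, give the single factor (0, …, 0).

Compute c_i = Σ_j M_{ij} v_j with v = (-874, 745, -212, 325, 780, -765):
  c_1 = 4*-874 + 8*745 + -8*-212 + -3*325 + -2*780 + 2*-765 = 95
  c_2 = 0*-874 + 2*745 + 0*-212 + -2*325 + -1*780 + 0*-765 = 60
  c_3 = -4*-874 + -8*745 + 9*-212 + 4*325 + 2*780 + -2*-765 = 18
  c_4 = 5*-874 + 10*745 + -10*-212 + -4*325 + -2*780 + 3*-765 = 45
  c_5 = -2*-874 + -4*745 + 4*-212 + 2*325 + 1*780 + -1*-765 = 115
  c_6 = 0*-874 + 1*745 + 0*-212 + -2*325 + 0*780 + 0*-765 = 95
Expand coordinatewise in base 11:
  c_1 = 95 = 7·11^0 + 8·11^1
  c_2 = 60 = 5·11^0 + 5·11^1
  c_3 = 18 = 7·11^0 + 1·11^1
  c_4 = 45 = 1·11^0 + 4·11^1
  c_5 = 115 = 5·11^0 + 10·11^1
  c_6 = 95 = 7·11^0 + 8·11^1
Factor λ_0 = (7, 5, 7, 1, 5, 7)
Factor λ_1 = (8, 5, 1, 4, 10, 8)

((7, 5, 7, 1, 5, 7), (8, 5, 1, 4, 10, 8))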